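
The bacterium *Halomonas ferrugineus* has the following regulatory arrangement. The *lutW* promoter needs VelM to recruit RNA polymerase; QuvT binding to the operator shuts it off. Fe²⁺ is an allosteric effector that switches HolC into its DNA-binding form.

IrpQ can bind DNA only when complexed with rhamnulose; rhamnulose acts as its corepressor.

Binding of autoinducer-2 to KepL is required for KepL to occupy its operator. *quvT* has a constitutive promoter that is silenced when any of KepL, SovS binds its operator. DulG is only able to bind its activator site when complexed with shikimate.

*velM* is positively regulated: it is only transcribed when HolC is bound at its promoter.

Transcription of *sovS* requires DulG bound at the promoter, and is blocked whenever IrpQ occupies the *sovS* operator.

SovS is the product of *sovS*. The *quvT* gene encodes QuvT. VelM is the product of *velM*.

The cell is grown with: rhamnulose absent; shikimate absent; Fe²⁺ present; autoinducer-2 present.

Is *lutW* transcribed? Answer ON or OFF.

Fe²⁺ is present, so HolC is active.
No repressor is bound and HolC is active, so *velM* is transcribed.
So VelM is produced and active.
Autoinducer-2 is present, so KepL is active.
Rhamnulose is absent, so IrpQ is inactive.
Shikimate is absent, so DulG is inactive.
Required activator DulG is absent, so *sovS* is not transcribed.
So SovS is not produced.
With repressor KepL bound, *quvT* is not transcribed.
So QuvT is not produced.
No repressor is bound and VelM is active, so *lutW* is transcribed.

ON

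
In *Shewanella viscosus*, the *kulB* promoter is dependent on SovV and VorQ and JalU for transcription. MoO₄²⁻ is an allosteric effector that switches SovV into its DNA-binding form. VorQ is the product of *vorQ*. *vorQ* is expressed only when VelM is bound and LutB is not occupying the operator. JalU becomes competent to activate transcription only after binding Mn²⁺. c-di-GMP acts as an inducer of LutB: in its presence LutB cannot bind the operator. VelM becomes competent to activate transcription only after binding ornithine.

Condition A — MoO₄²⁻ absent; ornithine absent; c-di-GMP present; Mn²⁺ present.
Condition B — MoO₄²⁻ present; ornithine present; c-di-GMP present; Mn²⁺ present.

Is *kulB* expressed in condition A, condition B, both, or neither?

Condition A:
MoO₄²⁻ is absent, so SovV is inactive.
Ornithine is absent, so VelM is inactive.
c-di-GMP is present, so LutB is inactive.
Required activator VelM is absent, so *vorQ* is not transcribed.
So VorQ is not produced.
Mn²⁺ is present, so JalU is active.
Required activator SovV is absent, so *kulB* is not transcribed.
→ *kulB* is OFF in A.
Condition B:
MoO₄²⁻ is present, so SovV is active.
Ornithine is present, so VelM is active.
c-di-GMP is present, so LutB is inactive.
No repressor is bound and VelM is active, so *vorQ* is transcribed.
So VorQ is produced and active.
Mn²⁺ is present, so JalU is active.
No repressor is bound and SovV and VorQ and JalU are active, so *kulB* is transcribed.
→ *kulB* is ON in B.

B only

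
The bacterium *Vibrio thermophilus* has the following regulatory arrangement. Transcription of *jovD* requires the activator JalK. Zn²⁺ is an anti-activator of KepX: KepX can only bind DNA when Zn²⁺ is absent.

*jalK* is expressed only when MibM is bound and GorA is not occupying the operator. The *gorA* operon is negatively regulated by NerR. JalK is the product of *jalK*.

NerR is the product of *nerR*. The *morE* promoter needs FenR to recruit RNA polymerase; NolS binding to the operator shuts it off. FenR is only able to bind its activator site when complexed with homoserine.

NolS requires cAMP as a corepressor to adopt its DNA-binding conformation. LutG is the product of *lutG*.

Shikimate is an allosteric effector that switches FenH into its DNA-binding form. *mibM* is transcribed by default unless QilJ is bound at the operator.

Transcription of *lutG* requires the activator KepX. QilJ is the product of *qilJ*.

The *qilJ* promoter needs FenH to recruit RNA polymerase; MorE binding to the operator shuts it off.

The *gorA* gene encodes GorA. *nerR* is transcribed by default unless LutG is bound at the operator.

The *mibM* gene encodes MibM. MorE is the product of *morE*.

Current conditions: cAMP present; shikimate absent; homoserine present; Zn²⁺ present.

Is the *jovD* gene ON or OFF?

Zn²⁺ is present, so KepX is inactive.
Required activator KepX is absent, so *lutG* is not transcribed.
So LutG is not produced.
With no repressor bound, *nerR* is transcribed.
So NerR is produced and active.
With repressor NerR bound, *gorA* is not transcribed.
So GorA is not produced.
cAMP is present, so NolS is active.
Homoserine is present, so FenR is active.
With repressor NolS bound, *morE* is not transcribed.
So MorE is not produced.
Shikimate is absent, so FenH is inactive.
Required activator FenH is absent, so *qilJ* is not transcribed.
So QilJ is not produced.
With no repressor bound, *mibM* is transcribed.
So MibM is produced and active.
No repressor is bound and MibM is active, so *jalK* is transcribed.
So JalK is produced and active.
No repressor is bound and JalK is active, so *jovD* is transcribed.

ON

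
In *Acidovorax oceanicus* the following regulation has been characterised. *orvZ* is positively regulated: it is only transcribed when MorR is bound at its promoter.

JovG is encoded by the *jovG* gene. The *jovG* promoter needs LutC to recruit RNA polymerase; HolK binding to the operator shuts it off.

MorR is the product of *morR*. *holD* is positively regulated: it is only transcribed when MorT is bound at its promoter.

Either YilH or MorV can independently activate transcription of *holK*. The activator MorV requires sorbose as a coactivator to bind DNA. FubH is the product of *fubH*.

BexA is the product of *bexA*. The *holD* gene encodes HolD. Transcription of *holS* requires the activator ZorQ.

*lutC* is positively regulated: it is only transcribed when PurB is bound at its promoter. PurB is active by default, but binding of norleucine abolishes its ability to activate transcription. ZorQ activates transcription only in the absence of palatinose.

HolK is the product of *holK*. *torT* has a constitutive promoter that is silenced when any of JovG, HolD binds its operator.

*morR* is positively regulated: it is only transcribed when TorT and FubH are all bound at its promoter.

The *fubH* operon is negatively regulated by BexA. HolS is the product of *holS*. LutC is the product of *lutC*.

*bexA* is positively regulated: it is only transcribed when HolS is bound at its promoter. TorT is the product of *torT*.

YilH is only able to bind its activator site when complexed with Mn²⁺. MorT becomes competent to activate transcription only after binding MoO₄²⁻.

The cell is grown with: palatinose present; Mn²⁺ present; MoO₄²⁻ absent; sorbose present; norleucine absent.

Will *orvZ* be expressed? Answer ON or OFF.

Norleucine is absent, so PurB is active.
No repressor is bound and PurB is active, so *lutC* is transcribed.
So LutC is produced and active.
Mn²⁺ is present, so YilH is active.
Sorbose is present, so MorV is active.
Activator YilH is present, so *holK* is transcribed.
So HolK is produced and active.
With repressor HolK bound, *jovG* is not transcribed.
So JovG is not produced.
MoO₄²⁻ is absent, so MorT is inactive.
Required activator MorT is absent, so *holD* is not transcribed.
So HolD is not produced.
With no repressor bound, *torT* is transcribed.
So TorT is produced and active.
Palatinose is present, so ZorQ is inactive.
Required activator ZorQ is absent, so *holS* is not transcribed.
So HolS is not produced.
Required activator HolS is absent, so *bexA* is not transcribed.
So BexA is not produced.
With no repressor bound, *fubH* is transcribed.
So FubH is produced and active.
No repressor is bound and TorT and FubH are active, so *morR* is transcribed.
So MorR is produced and active.
No repressor is bound and MorR is active, so *orvZ* is transcribed.

ON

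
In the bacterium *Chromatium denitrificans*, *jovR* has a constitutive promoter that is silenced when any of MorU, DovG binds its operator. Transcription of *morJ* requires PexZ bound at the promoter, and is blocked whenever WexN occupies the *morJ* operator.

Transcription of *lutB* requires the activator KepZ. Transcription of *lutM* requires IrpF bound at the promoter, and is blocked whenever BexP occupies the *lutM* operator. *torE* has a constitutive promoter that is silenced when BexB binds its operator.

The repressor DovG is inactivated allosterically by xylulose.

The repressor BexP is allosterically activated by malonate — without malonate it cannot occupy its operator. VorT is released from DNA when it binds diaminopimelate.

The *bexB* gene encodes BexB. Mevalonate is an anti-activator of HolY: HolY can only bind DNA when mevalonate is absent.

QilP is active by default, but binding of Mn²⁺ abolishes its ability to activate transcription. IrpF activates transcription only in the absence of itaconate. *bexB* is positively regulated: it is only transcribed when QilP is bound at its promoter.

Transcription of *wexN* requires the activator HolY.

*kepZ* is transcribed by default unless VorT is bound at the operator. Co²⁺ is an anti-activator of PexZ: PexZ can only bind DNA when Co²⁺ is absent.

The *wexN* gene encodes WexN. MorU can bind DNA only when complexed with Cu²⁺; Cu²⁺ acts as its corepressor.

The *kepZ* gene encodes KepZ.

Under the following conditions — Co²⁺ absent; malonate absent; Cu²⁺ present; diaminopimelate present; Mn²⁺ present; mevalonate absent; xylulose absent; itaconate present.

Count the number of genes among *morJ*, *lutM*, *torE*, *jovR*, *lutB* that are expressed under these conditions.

2

Co²⁺ is absent, so PexZ is active.
Mevalonate is absent, so HolY is active.
No repressor is bound and HolY is active, so *wexN* is transcribed.
So WexN is produced and active.
With repressor WexN bound, *morJ* is not transcribed.
→ *morJ* is OFF.
Malonate is absent, so BexP is inactive.
Itaconate is present, so IrpF is inactive.
Required activator IrpF is absent, so *lutM* is not transcribed.
→ *lutM* is OFF.
Mn²⁺ is present, so QilP is inactive.
Required activator QilP is absent, so *bexB* is not transcribed.
So BexB is not produced.
With no repressor bound, *torE* is transcribed.
→ *torE* is ON.
Cu²⁺ is present, so MorU is active.
Xylulose is absent, so DovG is active.
With repressor MorU bound, *jovR* is not transcribed.
→ *jovR* is OFF.
Diaminopimelate is present, so VorT is inactive.
With no repressor bound, *kepZ* is transcribed.
So KepZ is produced and active.
No repressor is bound and KepZ is active, so *lutB* is transcribed.
→ *lutB* is ON.
2 of the 5 genes are transcribed.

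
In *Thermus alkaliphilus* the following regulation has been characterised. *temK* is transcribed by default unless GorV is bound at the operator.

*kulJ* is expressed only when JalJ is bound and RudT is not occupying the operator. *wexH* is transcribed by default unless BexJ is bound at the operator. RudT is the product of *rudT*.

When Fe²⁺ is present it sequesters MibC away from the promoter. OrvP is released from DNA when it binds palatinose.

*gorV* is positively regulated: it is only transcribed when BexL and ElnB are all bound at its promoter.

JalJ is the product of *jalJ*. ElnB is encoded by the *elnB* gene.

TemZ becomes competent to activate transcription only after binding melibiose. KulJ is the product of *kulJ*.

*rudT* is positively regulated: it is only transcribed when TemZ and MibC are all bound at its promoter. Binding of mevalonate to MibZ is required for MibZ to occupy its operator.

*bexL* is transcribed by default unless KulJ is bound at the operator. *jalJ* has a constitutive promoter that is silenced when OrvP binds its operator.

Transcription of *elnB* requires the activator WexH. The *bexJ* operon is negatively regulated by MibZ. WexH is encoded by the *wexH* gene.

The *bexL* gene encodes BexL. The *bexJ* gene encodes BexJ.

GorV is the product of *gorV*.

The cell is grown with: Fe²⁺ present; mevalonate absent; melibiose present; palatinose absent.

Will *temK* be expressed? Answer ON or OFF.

Melibiose is present, so TemZ is active.
Fe²⁺ is present, so MibC is inactive.
Required activator MibC is absent, so *rudT* is not transcribed.
So RudT is not produced.
Palatinose is absent, so OrvP is active.
With repressor OrvP bound, *jalJ* is not transcribed.
So JalJ is not produced.
Required activator JalJ is absent, so *kulJ* is not transcribed.
So KulJ is not produced.
With no repressor bound, *bexL* is transcribed.
So BexL is produced and active.
Mevalonate is absent, so MibZ is inactive.
With no repressor bound, *bexJ* is transcribed.
So BexJ is produced and active.
With repressor BexJ bound, *wexH* is not transcribed.
So WexH is not produced.
Required activator WexH is absent, so *elnB* is not transcribed.
So ElnB is not produced.
Required activator ElnB is absent, so *gorV* is not transcribed.
So GorV is not produced.
With no repressor bound, *temK* is transcribed.

ON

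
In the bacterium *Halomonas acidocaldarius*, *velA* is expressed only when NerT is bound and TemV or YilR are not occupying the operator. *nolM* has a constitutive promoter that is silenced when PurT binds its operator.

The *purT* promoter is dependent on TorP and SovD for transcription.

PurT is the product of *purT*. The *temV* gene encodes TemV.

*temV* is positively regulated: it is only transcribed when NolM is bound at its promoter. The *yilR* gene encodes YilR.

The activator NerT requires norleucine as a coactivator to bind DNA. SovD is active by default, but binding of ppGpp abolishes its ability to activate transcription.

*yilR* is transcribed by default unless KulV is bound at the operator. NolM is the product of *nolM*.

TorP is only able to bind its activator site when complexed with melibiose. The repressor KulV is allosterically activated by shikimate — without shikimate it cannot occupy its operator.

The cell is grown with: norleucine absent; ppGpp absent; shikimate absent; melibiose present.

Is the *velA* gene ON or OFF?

OFF

Melibiose is present, so TorP is active.
ppGpp is absent, so SovD is active.
No repressor is bound and TorP and SovD are active, so *purT* is transcribed.
So PurT is produced and active.
With repressor PurT bound, *nolM* is not transcribed.
So NolM is not produced.
Required activator NolM is absent, so *temV* is not transcribed.
So TemV is not produced.
Norleucine is absent, so NerT is inactive.
Shikimate is absent, so KulV is inactive.
With no repressor bound, *yilR* is transcribed.
So YilR is produced and active.
With repressor YilR bound, *velA* is not transcribed.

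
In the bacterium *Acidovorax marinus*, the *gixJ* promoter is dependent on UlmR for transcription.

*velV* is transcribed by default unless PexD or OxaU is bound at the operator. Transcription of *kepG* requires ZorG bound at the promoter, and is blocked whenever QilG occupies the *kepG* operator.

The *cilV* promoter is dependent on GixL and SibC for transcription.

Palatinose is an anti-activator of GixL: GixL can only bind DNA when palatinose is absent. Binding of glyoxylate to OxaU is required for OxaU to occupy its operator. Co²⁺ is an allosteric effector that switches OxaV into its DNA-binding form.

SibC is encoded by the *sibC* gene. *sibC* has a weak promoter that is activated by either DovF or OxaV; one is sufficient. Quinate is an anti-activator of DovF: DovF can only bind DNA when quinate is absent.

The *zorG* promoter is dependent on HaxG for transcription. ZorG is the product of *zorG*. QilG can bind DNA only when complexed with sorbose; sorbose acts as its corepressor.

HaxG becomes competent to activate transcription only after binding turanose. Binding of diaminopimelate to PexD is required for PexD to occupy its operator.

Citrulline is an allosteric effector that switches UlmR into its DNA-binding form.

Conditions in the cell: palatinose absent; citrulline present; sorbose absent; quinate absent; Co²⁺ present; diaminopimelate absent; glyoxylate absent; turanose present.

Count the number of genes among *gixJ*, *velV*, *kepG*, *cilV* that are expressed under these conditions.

4

Citrulline is present, so UlmR is active.
No repressor is bound and UlmR is active, so *gixJ* is transcribed.
→ *gixJ* is ON.
Diaminopimelate is absent, so PexD is inactive.
Glyoxylate is absent, so OxaU is inactive.
With no repressor bound, *velV* is transcribed.
→ *velV* is ON.
Turanose is present, so HaxG is active.
No repressor is bound and HaxG is active, so *zorG* is transcribed.
So ZorG is produced and active.
Sorbose is absent, so QilG is inactive.
No repressor is bound and ZorG is active, so *kepG* is transcribed.
→ *kepG* is ON.
Palatinose is absent, so GixL is active.
Quinate is absent, so DovF is active.
Co²⁺ is present, so OxaV is active.
Activator DovF is present, so *sibC* is transcribed.
So SibC is produced and active.
No repressor is bound and GixL and SibC are active, so *cilV* is transcribed.
→ *cilV* is ON.
4 of the 4 genes are transcribed.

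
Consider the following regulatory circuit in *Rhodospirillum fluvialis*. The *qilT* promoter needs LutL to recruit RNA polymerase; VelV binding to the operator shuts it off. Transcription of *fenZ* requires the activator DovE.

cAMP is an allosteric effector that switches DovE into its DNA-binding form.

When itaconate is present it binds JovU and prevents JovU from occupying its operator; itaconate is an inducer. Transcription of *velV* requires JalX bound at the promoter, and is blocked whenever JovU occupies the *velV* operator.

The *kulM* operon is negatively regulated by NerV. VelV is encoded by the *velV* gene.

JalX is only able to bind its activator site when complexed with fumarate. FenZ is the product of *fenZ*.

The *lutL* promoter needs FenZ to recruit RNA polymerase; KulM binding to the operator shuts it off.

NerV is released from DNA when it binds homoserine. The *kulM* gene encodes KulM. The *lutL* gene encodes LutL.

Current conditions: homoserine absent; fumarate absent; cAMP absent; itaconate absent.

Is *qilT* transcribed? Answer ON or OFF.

Homoserine is absent, so NerV is active.
With repressor NerV bound, *kulM* is not transcribed.
So KulM is not produced.
cAMP is absent, so DovE is inactive.
Required activator DovE is absent, so *fenZ* is not transcribed.
So FenZ is not produced.
Required activator FenZ is absent, so *lutL* is not transcribed.
So LutL is not produced.
Fumarate is absent, so JalX is inactive.
Itaconate is absent, so JovU is active.
With repressor JovU bound, *velV* is not transcribed.
So VelV is not produced.
Required activator LutL is absent, so *qilT* is not transcribed.

OFF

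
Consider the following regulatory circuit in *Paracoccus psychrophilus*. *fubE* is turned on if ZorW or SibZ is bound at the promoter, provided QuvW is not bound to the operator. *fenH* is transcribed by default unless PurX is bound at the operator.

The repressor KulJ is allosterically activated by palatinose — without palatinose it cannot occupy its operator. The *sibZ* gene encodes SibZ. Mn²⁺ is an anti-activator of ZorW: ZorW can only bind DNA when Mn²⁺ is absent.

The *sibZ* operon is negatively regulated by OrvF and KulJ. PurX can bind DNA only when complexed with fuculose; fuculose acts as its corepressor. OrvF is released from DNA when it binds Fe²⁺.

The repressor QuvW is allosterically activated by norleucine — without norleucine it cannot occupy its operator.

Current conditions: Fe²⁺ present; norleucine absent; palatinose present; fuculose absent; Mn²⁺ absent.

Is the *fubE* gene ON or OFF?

ON

Norleucine is absent, so QuvW is inactive.
Mn²⁺ is absent, so ZorW is active.
Fe²⁺ is present, so OrvF is inactive.
Palatinose is present, so KulJ is active.
With repressor KulJ bound, *sibZ* is not transcribed.
So SibZ is not produced.
Activator ZorW is present, so *fubE* is transcribed.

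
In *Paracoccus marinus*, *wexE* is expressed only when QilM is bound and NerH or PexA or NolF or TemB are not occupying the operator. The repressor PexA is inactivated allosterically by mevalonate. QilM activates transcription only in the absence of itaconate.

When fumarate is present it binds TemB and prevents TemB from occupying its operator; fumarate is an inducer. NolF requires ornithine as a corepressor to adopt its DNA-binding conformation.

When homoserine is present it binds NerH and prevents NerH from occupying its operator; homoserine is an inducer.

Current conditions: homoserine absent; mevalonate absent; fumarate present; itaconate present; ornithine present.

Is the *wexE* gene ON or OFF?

OFF

Homoserine is absent, so NerH is active.
Mevalonate is absent, so PexA is active.
Ornithine is present, so NolF is active.
Itaconate is present, so QilM is inactive.
Fumarate is present, so TemB is inactive.
With repressor NerH bound, *wexE* is not transcribed.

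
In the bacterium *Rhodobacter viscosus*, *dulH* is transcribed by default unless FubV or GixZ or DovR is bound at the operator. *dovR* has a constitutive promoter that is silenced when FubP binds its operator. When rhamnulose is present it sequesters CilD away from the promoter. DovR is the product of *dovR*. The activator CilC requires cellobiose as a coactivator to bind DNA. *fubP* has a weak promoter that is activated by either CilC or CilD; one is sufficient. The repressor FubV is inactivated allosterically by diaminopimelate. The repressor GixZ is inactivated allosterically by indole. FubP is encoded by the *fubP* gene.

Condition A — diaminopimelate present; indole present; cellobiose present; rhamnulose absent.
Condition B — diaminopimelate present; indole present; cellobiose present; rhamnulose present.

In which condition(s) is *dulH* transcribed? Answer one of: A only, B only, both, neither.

both

Condition A:
Diaminopimelate is present, so FubV is inactive.
Indole is present, so GixZ is inactive.
Cellobiose is present, so CilC is active.
Rhamnulose is absent, so CilD is active.
Activator CilC is present, so *fubP* is transcribed.
So FubP is produced and active.
With repressor FubP bound, *dovR* is not transcribed.
So DovR is not produced.
With no repressor bound, *dulH* is transcribed.
→ *dulH* is ON in A.
Condition B:
Diaminopimelate is present, so FubV is inactive.
Indole is present, so GixZ is inactive.
Cellobiose is present, so CilC is active.
Rhamnulose is present, so CilD is inactive.
Activator CilC is present, so *fubP* is transcribed.
So FubP is produced and active.
With repressor FubP bound, *dovR* is not transcribed.
So DovR is not produced.
With no repressor bound, *dulH* is transcribed.
→ *dulH* is ON in B.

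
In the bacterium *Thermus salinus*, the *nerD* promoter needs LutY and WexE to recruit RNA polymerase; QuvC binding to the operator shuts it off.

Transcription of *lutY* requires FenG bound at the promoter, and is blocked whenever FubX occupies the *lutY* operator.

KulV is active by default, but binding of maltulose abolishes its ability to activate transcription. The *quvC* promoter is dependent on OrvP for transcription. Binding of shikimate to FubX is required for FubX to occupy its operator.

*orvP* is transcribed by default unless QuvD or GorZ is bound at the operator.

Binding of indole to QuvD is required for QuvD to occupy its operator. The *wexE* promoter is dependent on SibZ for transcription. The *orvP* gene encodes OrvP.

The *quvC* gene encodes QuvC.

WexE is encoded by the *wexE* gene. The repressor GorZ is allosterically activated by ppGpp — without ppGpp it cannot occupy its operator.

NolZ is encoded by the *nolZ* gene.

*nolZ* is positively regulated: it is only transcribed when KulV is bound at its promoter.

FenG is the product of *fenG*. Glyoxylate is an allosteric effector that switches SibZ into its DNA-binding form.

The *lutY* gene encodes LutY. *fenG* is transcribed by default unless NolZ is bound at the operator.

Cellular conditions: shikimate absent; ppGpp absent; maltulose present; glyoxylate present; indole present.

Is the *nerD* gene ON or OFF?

ON

Maltulose is present, so KulV is inactive.
Required activator KulV is absent, so *nolZ* is not transcribed.
So NolZ is not produced.
With no repressor bound, *fenG* is transcribed.
So FenG is produced and active.
Shikimate is absent, so FubX is inactive.
No repressor is bound and FenG is active, so *lutY* is transcribed.
So LutY is produced and active.
Indole is present, so QuvD is active.
ppGpp is absent, so GorZ is inactive.
With repressor QuvD bound, *orvP* is not transcribed.
So OrvP is not produced.
Required activator OrvP is absent, so *quvC* is not transcribed.
So QuvC is not produced.
Glyoxylate is present, so SibZ is active.
No repressor is bound and SibZ is active, so *wexE* is transcribed.
So WexE is produced and active.
No repressor is bound and LutY and WexE are active, so *nerD* is transcribed.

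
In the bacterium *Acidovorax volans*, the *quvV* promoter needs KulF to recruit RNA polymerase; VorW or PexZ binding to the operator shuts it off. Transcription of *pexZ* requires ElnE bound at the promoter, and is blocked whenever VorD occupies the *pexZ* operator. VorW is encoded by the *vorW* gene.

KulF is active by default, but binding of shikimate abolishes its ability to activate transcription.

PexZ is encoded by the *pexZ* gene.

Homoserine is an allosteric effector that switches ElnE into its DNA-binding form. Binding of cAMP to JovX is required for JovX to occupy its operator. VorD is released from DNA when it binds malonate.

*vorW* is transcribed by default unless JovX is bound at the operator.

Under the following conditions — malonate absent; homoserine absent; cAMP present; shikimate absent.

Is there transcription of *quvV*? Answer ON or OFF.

cAMP is present, so JovX is active.
With repressor JovX bound, *vorW* is not transcribed.
So VorW is not produced.
Shikimate is absent, so KulF is active.
Homoserine is absent, so ElnE is inactive.
Malonate is absent, so VorD is active.
With repressor VorD bound, *pexZ* is not transcribed.
So PexZ is not produced.
No repressor is bound and KulF is active, so *quvV* is transcribed.

ON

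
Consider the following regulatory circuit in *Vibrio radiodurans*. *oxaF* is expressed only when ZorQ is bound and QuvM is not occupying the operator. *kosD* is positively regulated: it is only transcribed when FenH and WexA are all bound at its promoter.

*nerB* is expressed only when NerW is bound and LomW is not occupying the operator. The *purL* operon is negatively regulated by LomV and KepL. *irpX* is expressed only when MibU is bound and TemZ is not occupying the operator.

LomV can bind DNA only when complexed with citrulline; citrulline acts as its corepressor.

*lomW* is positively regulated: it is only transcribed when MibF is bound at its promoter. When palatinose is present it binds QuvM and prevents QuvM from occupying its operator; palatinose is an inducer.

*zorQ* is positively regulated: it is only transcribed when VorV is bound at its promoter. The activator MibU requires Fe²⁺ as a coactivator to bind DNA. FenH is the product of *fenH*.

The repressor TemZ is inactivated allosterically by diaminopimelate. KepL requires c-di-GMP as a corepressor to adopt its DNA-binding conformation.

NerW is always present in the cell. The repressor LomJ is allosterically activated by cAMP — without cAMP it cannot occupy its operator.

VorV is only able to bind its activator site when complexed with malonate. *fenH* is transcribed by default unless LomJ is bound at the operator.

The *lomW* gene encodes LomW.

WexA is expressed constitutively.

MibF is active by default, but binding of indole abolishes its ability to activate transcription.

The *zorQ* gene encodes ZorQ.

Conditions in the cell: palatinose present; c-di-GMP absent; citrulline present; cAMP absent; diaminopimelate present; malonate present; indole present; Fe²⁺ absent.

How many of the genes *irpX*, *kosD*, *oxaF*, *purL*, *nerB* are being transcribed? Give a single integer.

Diaminopimelate is present, so TemZ is inactive.
Fe²⁺ is absent, so MibU is inactive.
Required activator MibU is absent, so *irpX* is not transcribed.
→ *irpX* is OFF.
cAMP is absent, so LomJ is inactive.
With no repressor bound, *fenH* is transcribed.
So FenH is produced and active.
WexA is produced constitutively and is active.
No repressor is bound and FenH and WexA are active, so *kosD* is transcribed.
→ *kosD* is ON.
Palatinose is present, so QuvM is inactive.
Malonate is present, so VorV is active.
No repressor is bound and VorV is active, so *zorQ* is transcribed.
So ZorQ is produced and active.
No repressor is bound and ZorQ is active, so *oxaF* is transcribed.
→ *oxaF* is ON.
Citrulline is present, so LomV is active.
c-di-GMP is absent, so KepL is inactive.
With repressor LomV bound, *purL* is not transcribed.
→ *purL* is OFF.
Indole is present, so MibF is inactive.
Required activator MibF is absent, so *lomW* is not transcribed.
So LomW is not produced.
NerW is produced constitutively and is active.
No repressor is bound and NerW is active, so *nerB* is transcribed.
→ *nerB* is ON.
3 of the 5 genes are transcribed.

3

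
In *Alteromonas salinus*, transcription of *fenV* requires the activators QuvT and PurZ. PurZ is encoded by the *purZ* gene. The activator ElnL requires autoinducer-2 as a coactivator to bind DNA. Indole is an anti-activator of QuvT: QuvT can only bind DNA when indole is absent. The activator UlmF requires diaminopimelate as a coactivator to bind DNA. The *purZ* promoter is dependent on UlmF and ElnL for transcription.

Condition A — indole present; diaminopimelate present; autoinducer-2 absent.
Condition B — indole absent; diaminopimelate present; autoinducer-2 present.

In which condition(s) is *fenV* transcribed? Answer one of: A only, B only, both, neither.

B only

Condition A:
Indole is present, so QuvT is inactive.
Diaminopimelate is present, so UlmF is active.
Autoinducer-2 is absent, so ElnL is inactive.
Required activator ElnL is absent, so *purZ* is not transcribed.
So PurZ is not produced.
Required activator QuvT is absent, so *fenV* is not transcribed.
→ *fenV* is OFF in A.
Condition B:
Indole is absent, so QuvT is active.
Diaminopimelate is present, so UlmF is active.
Autoinducer-2 is present, so ElnL is active.
No repressor is bound and UlmF and ElnL are active, so *purZ* is transcribed.
So PurZ is produced and active.
No repressor is bound and QuvT and PurZ are active, so *fenV* is transcribed.
→ *fenV* is ON in B.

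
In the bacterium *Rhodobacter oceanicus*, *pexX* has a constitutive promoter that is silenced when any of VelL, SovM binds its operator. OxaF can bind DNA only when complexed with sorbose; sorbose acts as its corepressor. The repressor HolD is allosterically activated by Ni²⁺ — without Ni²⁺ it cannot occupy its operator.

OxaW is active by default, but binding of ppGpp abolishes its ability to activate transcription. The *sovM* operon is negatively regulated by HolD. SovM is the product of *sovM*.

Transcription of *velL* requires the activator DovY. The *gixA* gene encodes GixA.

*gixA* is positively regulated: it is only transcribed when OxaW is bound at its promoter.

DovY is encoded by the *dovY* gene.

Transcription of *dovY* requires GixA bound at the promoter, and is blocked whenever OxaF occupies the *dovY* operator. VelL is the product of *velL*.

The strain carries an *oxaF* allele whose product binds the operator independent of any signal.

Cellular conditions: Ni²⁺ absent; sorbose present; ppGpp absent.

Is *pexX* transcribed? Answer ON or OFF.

OFF

ppGpp is absent, so OxaW is active.
No repressor is bound and OxaW is active, so *gixA* is transcribed.
So GixA is produced and active.
OxaF is constitutively active in this strain.
With repressor OxaF bound, *dovY* is not transcribed.
So DovY is not produced.
Required activator DovY is absent, so *velL* is not transcribed.
So VelL is not produced.
Ni²⁺ is absent, so HolD is inactive.
With no repressor bound, *sovM* is transcribed.
So SovM is produced and active.
With repressor SovM bound, *pexX* is not transcribed.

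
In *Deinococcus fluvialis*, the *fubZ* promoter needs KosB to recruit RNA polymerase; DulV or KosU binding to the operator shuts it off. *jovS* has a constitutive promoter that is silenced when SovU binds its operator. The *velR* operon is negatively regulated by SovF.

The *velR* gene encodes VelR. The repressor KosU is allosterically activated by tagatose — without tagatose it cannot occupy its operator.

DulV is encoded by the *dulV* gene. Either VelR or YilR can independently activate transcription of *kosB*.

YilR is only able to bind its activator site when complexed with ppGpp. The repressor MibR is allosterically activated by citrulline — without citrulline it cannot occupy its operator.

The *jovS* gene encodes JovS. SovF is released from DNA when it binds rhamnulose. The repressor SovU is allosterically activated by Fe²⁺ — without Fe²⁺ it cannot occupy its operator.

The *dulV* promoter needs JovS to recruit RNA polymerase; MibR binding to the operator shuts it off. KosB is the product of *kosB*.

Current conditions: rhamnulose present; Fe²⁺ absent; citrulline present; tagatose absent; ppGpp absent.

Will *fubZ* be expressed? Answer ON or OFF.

ON

Citrulline is present, so MibR is active.
Fe²⁺ is absent, so SovU is inactive.
With no repressor bound, *jovS* is transcribed.
So JovS is produced and active.
With repressor MibR bound, *dulV* is not transcribed.
So DulV is not produced.
Tagatose is absent, so KosU is inactive.
Rhamnulose is present, so SovF is inactive.
With no repressor bound, *velR* is transcribed.
So VelR is produced and active.
ppGpp is absent, so YilR is inactive.
Activator VelR is present, so *kosB* is transcribed.
So KosB is produced and active.
No repressor is bound and KosB is active, so *fubZ* is transcribed.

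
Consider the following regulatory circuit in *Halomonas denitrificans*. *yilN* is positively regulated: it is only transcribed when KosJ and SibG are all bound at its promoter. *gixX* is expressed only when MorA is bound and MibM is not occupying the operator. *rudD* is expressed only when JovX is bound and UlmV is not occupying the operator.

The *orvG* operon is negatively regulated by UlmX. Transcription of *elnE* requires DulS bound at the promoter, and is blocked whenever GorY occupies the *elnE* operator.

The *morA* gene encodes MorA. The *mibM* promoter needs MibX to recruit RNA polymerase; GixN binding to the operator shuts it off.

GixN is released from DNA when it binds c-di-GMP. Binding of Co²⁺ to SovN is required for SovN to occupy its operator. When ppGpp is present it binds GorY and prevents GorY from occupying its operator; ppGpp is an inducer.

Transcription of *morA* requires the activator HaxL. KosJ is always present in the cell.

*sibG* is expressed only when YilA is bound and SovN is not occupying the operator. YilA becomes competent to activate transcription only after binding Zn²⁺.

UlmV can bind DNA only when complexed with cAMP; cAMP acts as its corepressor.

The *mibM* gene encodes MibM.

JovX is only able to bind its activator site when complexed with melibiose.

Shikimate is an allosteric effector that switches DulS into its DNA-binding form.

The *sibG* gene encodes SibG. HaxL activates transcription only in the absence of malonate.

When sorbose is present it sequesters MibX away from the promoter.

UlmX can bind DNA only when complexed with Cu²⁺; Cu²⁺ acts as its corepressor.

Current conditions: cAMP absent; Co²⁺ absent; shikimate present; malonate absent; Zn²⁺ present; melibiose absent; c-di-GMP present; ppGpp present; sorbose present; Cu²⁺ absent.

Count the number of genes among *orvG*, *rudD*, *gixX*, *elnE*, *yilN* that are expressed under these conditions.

4

Cu²⁺ is absent, so UlmX is inactive.
With no repressor bound, *orvG* is transcribed.
→ *orvG* is ON.
Melibiose is absent, so JovX is inactive.
cAMP is absent, so UlmV is inactive.
Required activator JovX is absent, so *rudD* is not transcribed.
→ *rudD* is OFF.
c-di-GMP is present, so GixN is inactive.
Sorbose is present, so MibX is inactive.
Required activator MibX is absent, so *mibM* is not transcribed.
So MibM is not produced.
Malonate is absent, so HaxL is active.
No repressor is bound and HaxL is active, so *morA* is transcribed.
So MorA is produced and active.
No repressor is bound and MorA is active, so *gixX* is transcribed.
→ *gixX* is ON.
Shikimate is present, so DulS is active.
ppGpp is present, so GorY is inactive.
No repressor is bound and DulS is active, so *elnE* is transcribed.
→ *elnE* is ON.
KosJ is produced constitutively and is active.
Zn²⁺ is present, so YilA is active.
Co²⁺ is absent, so SovN is inactive.
No repressor is bound and YilA is active, so *sibG* is transcribed.
So SibG is produced and active.
No repressor is bound and KosJ and SibG are active, so *yilN* is transcribed.
→ *yilN* is ON.
4 of the 5 genes are transcribed.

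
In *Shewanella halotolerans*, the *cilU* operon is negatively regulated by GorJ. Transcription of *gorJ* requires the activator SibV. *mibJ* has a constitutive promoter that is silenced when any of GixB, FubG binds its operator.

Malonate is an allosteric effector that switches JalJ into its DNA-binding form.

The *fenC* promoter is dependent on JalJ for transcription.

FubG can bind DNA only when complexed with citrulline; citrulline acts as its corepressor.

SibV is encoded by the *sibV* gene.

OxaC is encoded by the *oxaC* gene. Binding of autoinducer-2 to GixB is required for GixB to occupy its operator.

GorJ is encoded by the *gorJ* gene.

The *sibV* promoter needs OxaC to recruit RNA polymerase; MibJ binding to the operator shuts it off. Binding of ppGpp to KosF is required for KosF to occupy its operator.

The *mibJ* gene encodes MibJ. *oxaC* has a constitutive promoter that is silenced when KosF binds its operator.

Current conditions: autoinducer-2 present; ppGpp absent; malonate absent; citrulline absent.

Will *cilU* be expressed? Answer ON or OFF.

OFF

ppGpp is absent, so KosF is inactive.
With no repressor bound, *oxaC* is transcribed.
So OxaC is produced and active.
Autoinducer-2 is present, so GixB is active.
Citrulline is absent, so FubG is inactive.
With repressor GixB bound, *mibJ* is not transcribed.
So MibJ is not produced.
No repressor is bound and OxaC is active, so *sibV* is transcribed.
So SibV is produced and active.
No repressor is bound and SibV is active, so *gorJ* is transcribed.
So GorJ is produced and active.
With repressor GorJ bound, *cilU* is not transcribed.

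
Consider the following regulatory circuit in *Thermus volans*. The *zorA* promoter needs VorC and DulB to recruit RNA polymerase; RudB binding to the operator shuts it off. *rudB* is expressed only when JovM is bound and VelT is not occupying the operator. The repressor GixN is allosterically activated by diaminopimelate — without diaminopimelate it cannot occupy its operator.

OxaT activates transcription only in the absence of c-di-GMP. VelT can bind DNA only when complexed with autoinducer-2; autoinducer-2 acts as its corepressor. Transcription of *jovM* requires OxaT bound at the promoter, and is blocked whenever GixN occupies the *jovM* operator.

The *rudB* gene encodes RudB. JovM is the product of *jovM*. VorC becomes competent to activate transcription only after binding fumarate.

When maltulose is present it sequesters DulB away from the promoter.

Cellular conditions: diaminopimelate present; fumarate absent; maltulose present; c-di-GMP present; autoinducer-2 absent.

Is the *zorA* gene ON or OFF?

Fumarate is absent, so VorC is inactive.
Maltulose is present, so DulB is inactive.
c-di-GMP is present, so OxaT is inactive.
Diaminopimelate is present, so GixN is active.
With repressor GixN bound, *jovM* is not transcribed.
So JovM is not produced.
Autoinducer-2 is absent, so VelT is inactive.
Required activator JovM is absent, so *rudB* is not transcribed.
So RudB is not produced.
Required activator VorC is absent, so *zorA* is not transcribed.

OFF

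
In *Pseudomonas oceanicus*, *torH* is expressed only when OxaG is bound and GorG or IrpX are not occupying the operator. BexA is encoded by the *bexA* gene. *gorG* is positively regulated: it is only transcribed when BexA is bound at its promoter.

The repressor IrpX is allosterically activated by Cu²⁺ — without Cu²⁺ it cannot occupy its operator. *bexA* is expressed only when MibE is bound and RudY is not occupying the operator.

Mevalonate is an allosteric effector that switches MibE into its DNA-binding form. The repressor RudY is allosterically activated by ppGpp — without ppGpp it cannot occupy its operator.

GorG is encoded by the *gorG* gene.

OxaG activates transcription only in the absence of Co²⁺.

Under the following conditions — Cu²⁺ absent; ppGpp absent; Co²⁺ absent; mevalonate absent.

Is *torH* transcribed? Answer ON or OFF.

Co²⁺ is absent, so OxaG is active.
ppGpp is absent, so RudY is inactive.
Mevalonate is absent, so MibE is inactive.
Required activator MibE is absent, so *bexA* is not transcribed.
So BexA is not produced.
Required activator BexA is absent, so *gorG* is not transcribed.
So GorG is not produced.
Cu²⁺ is absent, so IrpX is inactive.
No repressor is bound and OxaG is active, so *torH* is transcribed.

ON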